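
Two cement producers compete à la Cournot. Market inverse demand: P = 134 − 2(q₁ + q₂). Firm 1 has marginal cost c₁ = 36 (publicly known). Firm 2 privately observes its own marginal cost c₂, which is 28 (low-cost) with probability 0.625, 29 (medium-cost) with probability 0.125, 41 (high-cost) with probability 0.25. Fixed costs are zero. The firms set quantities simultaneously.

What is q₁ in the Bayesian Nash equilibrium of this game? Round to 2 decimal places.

Type-c best response for Firm 2: q₂(c) = (134 − c)/4 − q₁/2.
Firm 1 maximizes expected profit; its first-order condition is 134 − 4q₁ − 2E[q₂] − 36 = 0.
Substituting E[q₂] and solving: E[c₂] = 31.375, so q₁ = (134 − 2·36 + 31.375)/6 = 15.5625.

15.56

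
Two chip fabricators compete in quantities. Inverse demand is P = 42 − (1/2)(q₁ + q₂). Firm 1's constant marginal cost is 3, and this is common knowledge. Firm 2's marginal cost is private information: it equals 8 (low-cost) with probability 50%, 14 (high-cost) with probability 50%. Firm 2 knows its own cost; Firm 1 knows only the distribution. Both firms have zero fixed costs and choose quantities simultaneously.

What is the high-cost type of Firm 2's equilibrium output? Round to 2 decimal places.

12.33

Firm 2 with cost c maximizes (42 − (1/2)(q₁+q₂) − c)·q₂, giving q₂(c) = (42 − c − (1/2)q₁).
E[c₂] = 0.5·8 + 0.5·14 = 11
Firm 1's FOC against E[q₂] yields q₁ = (42 − 2·3 + E[c₂])/(3/2) = (42 − 6 + 11)/(3/2) = 31.3333.
q₂(high-cost) = (42 − 14 − (1/2)·31.3333) = 12.3333.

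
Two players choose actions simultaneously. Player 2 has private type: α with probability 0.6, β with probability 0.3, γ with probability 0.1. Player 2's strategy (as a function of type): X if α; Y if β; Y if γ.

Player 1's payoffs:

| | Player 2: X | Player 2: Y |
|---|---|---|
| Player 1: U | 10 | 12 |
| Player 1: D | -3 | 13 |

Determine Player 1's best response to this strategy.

U

Compute Player 1's expected payoff for each action, taking the expectation over Player 2's type.
E[U] = 0.6·(10) + 0.3·(12) + 0.1·(12) = 10.8
E[D] = 0.6·(-3) + 0.3·(13) + 0.1·(13) = 3.4
Best response: U (10.8 is the largest).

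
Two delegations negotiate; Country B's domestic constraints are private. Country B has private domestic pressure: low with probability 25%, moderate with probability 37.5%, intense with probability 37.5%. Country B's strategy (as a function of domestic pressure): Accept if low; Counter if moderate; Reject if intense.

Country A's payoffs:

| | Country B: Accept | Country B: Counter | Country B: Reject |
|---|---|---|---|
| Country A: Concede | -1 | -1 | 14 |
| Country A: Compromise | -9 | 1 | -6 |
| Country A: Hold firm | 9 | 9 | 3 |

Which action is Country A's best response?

E[Concede] = 0.25·(-1) + 0.375·(-1) + 0.375·(14) = 4.625
E[Compromise] = 0.25·(-9) + 0.375·(1) + 0.375·(-6) = -4.125
E[Hold firm] = 0.25·(9) + 0.375·(9) + 0.375·(3) = 6.75
Best response: Hold firm (6.75 is the largest).

Hold firm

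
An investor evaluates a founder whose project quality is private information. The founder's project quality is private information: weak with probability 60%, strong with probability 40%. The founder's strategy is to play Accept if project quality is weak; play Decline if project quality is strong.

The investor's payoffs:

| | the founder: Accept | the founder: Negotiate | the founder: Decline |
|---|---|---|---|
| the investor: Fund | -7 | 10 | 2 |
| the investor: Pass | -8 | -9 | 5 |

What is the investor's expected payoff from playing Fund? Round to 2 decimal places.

-3.40

Take the expectation over the founder's project quality, weighting each type's action by its prior probability.
E[Fund] = 0.6·(-7) + 0.4·2 = (-4.2) + 0.8 = -3.4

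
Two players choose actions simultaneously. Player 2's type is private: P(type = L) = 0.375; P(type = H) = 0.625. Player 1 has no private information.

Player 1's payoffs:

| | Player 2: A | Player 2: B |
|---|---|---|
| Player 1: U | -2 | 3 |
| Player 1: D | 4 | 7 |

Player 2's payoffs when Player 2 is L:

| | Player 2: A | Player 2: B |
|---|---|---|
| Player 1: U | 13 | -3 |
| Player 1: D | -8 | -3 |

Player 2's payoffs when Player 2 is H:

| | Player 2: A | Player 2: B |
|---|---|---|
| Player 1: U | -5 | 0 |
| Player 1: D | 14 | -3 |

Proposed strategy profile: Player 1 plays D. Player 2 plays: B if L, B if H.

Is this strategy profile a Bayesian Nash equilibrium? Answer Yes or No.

No

Player 1 plays D: E[D] = 0.375·(7) + 0.625·(7) = 7; E[U] = 3. Best-responding. ✓
Player 2 (type L), facing D: A gives -8, B gives -3. Proposed B is best. ✓
Player 2 (type H), facing D: A gives 14, B gives -3. Proposed B is not best — profitable deviation exists. ✗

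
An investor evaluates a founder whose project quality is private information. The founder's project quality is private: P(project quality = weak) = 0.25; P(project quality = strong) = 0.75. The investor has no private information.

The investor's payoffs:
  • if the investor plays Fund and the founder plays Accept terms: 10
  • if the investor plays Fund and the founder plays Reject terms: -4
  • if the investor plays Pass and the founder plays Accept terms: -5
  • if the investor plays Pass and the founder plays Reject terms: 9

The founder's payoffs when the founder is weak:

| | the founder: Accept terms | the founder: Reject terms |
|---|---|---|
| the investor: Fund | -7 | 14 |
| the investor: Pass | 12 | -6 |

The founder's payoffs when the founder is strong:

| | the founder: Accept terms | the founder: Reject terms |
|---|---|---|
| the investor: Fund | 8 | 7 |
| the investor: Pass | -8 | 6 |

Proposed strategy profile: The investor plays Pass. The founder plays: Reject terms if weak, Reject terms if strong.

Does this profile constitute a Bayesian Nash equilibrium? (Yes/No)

No

A profile is a BNE iff every type of every player is best-responding given beliefs about the other side.
The investor plays Pass: E[Pass] = 0.25·(9) + 0.75·(9) = 9; E[Fund] = -4. Best-responding. ✓
The founder (project quality weak), facing Pass: Accept terms gives 12, Reject terms gives -6. Proposed Reject terms is not best — profitable deviation exists. ✗
The founder (project quality strong), facing Pass: Accept terms gives -8, Reject terms gives 6. Proposed Reject terms is best. ✓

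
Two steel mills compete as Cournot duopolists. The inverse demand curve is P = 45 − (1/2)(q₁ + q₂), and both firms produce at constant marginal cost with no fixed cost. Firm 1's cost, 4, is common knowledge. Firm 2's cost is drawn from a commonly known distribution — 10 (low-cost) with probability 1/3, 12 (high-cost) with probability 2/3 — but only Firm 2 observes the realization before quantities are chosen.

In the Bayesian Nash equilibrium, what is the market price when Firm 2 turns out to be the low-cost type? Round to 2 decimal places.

Firm 2 with cost c maximizes (45 − (1/2)(q₁+q₂) − c)·q₂, giving q₂(c) = (45 − c − (1/2)q₁).
E[c₂] = 1/3·10 + 2/3·12 = 11.3333
Firm 1's FOC against E[q₂] yields q₁ = (45 − 2·4 + E[c₂])/(3/2) = (45 − 8 + 11.3333)/(3/2) = 32.2222.
q₂(low-cost) = 18.8889, so P = 45 − (1/2)·(32.2222 + 18.8889) = 19.4444.

19.44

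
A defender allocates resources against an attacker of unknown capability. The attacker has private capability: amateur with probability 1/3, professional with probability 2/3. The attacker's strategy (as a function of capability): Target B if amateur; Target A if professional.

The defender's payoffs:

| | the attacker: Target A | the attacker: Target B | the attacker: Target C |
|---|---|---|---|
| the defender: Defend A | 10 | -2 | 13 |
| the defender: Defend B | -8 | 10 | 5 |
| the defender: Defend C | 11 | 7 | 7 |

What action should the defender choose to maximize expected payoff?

Defend C

E[Defend A] = 1/3·(-2) + 2/3·(10) = 6
E[Defend B] = 1/3·(10) + 2/3·(-8) = -2
E[Defend C] = 1/3·(7) + 2/3·(11) = 29/3
Best response: Defend C (29/3 is the largest).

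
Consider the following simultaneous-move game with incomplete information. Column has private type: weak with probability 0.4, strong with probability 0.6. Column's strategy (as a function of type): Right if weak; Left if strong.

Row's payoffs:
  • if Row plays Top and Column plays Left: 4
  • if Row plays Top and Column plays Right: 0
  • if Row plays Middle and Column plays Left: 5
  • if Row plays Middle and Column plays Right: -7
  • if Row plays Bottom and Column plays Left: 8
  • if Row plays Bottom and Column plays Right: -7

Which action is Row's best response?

Top

E[Top] = 0.4·(0) + 0.6·(4) = 2.4
E[Middle] = 0.4·(-7) + 0.6·(5) = 0.2
E[Bottom] = 0.4·(-7) + 0.6·(8) = 2
Best response: Top (2.4 is the largest).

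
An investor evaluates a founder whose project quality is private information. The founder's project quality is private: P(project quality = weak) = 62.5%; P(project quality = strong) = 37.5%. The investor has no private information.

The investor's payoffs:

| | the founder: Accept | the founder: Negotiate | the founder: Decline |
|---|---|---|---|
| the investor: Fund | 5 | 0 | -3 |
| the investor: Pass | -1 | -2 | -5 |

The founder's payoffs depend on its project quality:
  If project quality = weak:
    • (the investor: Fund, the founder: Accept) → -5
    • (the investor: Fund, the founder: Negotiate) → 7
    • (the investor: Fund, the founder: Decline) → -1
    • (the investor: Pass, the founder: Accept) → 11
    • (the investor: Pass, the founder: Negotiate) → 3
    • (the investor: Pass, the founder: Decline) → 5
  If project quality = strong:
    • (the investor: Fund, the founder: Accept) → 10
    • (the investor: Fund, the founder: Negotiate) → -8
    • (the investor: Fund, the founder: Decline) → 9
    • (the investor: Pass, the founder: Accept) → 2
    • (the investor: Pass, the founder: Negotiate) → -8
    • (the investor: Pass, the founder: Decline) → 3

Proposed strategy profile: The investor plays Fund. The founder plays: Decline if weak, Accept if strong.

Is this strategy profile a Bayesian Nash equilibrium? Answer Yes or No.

No

The investor plays Fund: E[Fund] = 0.625·(-3) + 0.375·(5) = 0; E[Pass] = -3.5. Best-responding. ✓
The founder (project quality weak), facing Fund: Accept gives -5, Negotiate gives 7, Decline gives -1. Proposed Decline is not best — profitable deviation exists. ✗
The founder (project quality strong), facing Fund: Accept gives 10, Negotiate gives -8, Decline gives 9. Proposed Accept is best. ✓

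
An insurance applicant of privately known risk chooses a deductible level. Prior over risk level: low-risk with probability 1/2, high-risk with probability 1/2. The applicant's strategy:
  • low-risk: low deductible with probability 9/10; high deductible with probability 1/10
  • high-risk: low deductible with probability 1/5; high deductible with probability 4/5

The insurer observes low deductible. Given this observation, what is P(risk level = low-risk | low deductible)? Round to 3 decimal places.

0.818

P(low deductible) = (1/2)·(9/10) + (1/2)·(1/5) = 11/20
P(low-risk | low deductible) = ((1/2)·(9/10)) / (11/20) = (9/20) / (11/20) = 9/11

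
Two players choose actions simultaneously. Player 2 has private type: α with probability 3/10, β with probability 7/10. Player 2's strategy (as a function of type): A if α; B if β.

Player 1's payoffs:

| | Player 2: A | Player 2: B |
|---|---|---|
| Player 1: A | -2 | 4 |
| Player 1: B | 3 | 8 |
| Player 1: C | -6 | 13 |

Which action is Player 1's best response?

Compute Player 1's expected payoff for each action, taking the expectation over Player 2's type.
E[A] = 3/10·(-2) + 7/10·(4) = 11/5
E[B] = 3/10·(3) + 7/10·(8) = 13/2
E[C] = 3/10·(-6) + 7/10·(13) = 73/10
Best response: C (73/10 is the largest).

C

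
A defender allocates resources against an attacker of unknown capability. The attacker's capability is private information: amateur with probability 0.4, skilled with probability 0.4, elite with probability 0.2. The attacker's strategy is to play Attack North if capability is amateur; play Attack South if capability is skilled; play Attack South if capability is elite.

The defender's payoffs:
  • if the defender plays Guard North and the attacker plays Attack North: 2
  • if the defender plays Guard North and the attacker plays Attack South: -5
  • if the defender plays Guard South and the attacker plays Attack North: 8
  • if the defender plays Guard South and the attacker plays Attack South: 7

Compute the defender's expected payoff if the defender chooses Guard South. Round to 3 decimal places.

7.400

E[Guard South] = 0.4·8 + 0.4·7 + 0.2·7 = 3.2 + 2.8 + 1.4 = 7.4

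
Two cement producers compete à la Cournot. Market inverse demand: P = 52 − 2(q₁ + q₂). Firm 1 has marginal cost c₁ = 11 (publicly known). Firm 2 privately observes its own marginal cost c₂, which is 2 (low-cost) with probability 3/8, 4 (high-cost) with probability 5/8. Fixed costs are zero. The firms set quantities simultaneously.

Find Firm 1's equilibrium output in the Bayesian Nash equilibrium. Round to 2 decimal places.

Firm 2 with cost c maximizes (52 − 2(q₁+q₂) − c)·q₂, giving q₂(c) = (52 − c − 2q₁)/4.
E[c₂] = 3/8·2 + 5/8·4 = 3.25
Firm 1's FOC against E[q₂] yields q₁ = (52 − 2·11 + E[c₂])/6 = (52 − 22 + 3.25)/6 = 5.54167.

5.54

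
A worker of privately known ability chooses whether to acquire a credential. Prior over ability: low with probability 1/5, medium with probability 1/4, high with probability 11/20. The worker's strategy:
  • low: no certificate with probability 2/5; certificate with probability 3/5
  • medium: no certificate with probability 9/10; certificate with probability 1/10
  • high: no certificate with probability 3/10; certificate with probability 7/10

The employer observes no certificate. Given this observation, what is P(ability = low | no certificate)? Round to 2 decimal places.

0.17

P(no certificate) = (1/5)·(2/5) + (1/4)·(9/10) + (11/20)·(3/10) = 47/100
P(low | no certificate) = ((1/5)·(2/5)) / (47/100) = (2/25) / (47/100) = 8/47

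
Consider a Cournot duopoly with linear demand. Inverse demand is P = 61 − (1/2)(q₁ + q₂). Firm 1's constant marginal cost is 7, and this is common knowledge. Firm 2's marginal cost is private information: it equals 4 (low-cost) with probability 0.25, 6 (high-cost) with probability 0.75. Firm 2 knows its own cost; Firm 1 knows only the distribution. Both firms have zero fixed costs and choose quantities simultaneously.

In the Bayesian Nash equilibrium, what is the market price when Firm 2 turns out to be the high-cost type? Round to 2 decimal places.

Type-c best response for Firm 2: q₂(c) = (61 − c) − q₁/2.
Firm 1 maximizes expected profit; its first-order condition is 61 − q₁ − (1/2)E[q₂] − 7 = 0.
Substituting E[q₂] and solving: E[c₂] = 5.5, so q₁ = (61 − 2·7 + 5.5)/(3/2) = 35.
q₂(high-cost) = 37.5, so P = 61 − (1/2)·(35 + 37.5) = 24.75.

24.75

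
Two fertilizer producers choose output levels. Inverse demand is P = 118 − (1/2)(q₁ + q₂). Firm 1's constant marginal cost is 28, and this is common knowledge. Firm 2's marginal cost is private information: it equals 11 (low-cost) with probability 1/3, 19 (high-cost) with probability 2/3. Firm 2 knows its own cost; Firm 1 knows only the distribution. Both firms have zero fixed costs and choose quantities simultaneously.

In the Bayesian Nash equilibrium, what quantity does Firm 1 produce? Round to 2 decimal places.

52.22

Firm 2 with cost c maximizes (118 − (1/2)(q₁+q₂) − c)·q₂, giving q₂(c) = (118 − c − (1/2)q₁).
E[c₂] = 1/3·11 + 2/3·19 = 16.3333
Firm 1's FOC against E[q₂] yields q₁ = (118 − 2·28 + E[c₂])/(3/2) = (118 − 56 + 16.3333)/(3/2) = 52.2222.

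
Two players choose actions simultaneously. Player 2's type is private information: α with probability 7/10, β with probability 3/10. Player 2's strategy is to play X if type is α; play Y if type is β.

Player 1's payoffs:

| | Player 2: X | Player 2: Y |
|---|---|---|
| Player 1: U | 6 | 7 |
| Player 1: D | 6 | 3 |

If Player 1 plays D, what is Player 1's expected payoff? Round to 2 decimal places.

5.10

E[D] = 7/10·6 + 3/10·3 = 21/5 + 9/10 = 51/10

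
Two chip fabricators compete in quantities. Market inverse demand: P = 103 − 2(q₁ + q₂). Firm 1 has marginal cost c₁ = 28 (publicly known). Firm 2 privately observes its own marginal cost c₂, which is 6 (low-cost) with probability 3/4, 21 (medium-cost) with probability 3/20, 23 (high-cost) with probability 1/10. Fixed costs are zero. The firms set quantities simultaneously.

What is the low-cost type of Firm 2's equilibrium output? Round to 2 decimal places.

Firm 2 with cost c maximizes (103 − 2(q₁+q₂) − c)·q₂, giving q₂(c) = (103 − c − 2q₁)/4.
E[c₂] = 3/4·6 + 3/20·21 + 1/10·23 = 9.95
Firm 1's FOC against E[q₂] yields q₁ = (103 − 2·28 + E[c₂])/6 = (103 − 56 + 9.95)/6 = 9.49167.
q₂(low-cost) = (103 − 6 − 2·9.49167)/4 = 19.5042.

19.50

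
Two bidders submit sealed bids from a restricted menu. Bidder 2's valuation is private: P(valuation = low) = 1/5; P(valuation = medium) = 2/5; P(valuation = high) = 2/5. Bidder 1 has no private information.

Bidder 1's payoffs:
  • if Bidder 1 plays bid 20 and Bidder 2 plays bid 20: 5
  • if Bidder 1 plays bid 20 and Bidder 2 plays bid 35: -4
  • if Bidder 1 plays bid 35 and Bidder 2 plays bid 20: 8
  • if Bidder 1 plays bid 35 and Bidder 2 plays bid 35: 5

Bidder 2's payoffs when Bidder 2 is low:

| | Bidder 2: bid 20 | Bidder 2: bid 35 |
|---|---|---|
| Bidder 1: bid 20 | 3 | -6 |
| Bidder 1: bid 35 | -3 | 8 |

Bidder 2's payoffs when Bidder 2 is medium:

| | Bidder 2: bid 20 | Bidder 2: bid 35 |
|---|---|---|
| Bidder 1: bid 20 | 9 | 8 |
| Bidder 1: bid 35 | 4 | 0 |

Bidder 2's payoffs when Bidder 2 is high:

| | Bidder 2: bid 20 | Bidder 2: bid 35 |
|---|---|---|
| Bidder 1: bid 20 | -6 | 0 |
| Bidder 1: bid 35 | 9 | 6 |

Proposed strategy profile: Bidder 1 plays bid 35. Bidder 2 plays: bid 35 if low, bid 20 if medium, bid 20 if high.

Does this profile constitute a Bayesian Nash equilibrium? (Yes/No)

Yes

Bidder 1 plays bid 35: E[bid 35] = 1/5·(5) + 2/5·(8) + 2/5·(8) = 37/5; E[bid 20] = 16/5. Best-responding. ✓
Bidder 2 (valuation low), facing bid 35: bid 20 gives -3, bid 35 gives 8. Proposed bid 35 is best. ✓
Bidder 2 (valuation medium), facing bid 35: bid 20 gives 4, bid 35 gives 0. Proposed bid 20 is best. ✓
Bidder 2 (valuation high), facing bid 35: bid 20 gives 9, bid 35 gives 6. Proposed bid 20 is best. ✓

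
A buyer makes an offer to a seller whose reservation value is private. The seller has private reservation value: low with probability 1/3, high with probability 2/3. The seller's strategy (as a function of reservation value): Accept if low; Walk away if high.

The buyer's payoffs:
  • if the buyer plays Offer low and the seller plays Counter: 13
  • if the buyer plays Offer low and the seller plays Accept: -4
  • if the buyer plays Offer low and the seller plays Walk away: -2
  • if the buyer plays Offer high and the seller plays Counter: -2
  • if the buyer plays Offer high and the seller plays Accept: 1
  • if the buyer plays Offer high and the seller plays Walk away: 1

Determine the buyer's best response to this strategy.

Offer high

Compute the buyer's expected payoff for each action, taking the expectation over the seller's type.
E[Offer low] = 1/3·(-4) + 2/3·(-2) = -8/3
E[Offer high] = 1/3·(1) + 2/3·(1) = 1
Best response: Offer high (1 is the largest).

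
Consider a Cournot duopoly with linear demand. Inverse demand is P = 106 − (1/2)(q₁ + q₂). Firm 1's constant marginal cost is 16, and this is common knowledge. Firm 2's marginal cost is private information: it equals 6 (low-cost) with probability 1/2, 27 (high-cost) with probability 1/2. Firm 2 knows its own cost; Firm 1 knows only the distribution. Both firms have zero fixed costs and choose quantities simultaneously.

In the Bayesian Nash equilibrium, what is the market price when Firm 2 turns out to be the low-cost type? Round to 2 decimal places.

40.92

Type-c best response for Firm 2: q₂(c) = (106 − c) − q₁/2.
Firm 1 maximizes expected profit; its first-order condition is 106 − q₁ − (1/2)E[q₂] − 16 = 0.
Substituting E[q₂] and solving: E[c₂] = 16.5, so q₁ = (106 − 2·16 + 16.5)/(3/2) = 60.3333.
q₂(low-cost) = 69.8333, so P = 106 − (1/2)·(60.3333 + 69.8333) = 40.9167.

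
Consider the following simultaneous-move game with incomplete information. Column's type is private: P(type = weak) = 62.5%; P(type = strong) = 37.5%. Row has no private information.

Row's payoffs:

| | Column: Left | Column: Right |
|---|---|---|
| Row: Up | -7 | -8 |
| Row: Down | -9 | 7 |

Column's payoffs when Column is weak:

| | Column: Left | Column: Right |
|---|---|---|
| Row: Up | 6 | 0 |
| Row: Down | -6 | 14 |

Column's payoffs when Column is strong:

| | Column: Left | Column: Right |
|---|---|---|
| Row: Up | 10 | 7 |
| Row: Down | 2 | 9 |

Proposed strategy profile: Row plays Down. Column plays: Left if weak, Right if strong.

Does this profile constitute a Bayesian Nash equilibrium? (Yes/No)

No

Row plays Down: E[Down] = 0.625·(-9) + 0.375·(7) = -3; E[Up] = -7.375. Best-responding. ✓
Column (type weak), facing Down: Left gives -6, Right gives 14. Proposed Left is not best — profitable deviation exists. ✗
Column (type strong), facing Down: Left gives 2, Right gives 9. Proposed Right is best. ✓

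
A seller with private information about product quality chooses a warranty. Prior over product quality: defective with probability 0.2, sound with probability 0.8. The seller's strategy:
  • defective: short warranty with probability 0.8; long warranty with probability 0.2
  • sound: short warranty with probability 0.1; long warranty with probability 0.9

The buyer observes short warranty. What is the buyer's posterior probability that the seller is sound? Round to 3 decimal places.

Apply Bayes' rule using the sender's strategy as the likelihood.
P(short warranty) = 0.2·0.8 + 0.8·0.1 = 0.24
P(sound | short warranty) = (0.8·0.1) / 0.24 = 0.08 / 0.24 = 0.333333

0.333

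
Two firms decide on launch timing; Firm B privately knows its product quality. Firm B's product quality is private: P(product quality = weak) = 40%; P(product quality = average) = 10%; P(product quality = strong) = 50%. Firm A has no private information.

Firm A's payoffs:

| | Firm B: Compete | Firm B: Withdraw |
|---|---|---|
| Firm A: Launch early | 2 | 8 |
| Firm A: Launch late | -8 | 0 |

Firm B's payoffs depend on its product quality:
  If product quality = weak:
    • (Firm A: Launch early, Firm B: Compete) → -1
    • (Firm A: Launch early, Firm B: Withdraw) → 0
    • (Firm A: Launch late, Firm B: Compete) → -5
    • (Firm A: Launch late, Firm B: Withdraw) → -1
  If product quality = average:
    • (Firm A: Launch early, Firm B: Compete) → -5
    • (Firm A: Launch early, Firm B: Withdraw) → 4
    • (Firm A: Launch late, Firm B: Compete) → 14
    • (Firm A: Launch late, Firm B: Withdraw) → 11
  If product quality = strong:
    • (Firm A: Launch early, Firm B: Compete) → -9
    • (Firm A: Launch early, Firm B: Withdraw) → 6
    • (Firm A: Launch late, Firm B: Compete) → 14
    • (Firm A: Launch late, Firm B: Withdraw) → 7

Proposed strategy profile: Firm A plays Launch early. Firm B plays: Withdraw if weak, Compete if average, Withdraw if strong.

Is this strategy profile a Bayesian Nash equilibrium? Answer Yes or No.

A profile is a BNE iff every type of every player is best-responding given beliefs about the other side.
Firm A plays Launch early: E[Launch early] = 0.4·(8) + 0.1·(2) + 0.5·(8) = 7.4; E[Launch late] = -0.8. Best-responding. ✓
Firm B (product quality weak), facing Launch early: Compete gives -1, Withdraw gives 0. Proposed Withdraw is best. ✓
Firm B (product quality average), facing Launch early: Compete gives -5, Withdraw gives 4. Proposed Compete is not best — profitable deviation exists. ✗
Firm B (product quality strong), facing Launch early: Compete gives -9, Withdraw gives 6. Proposed Withdraw is best. ✓

No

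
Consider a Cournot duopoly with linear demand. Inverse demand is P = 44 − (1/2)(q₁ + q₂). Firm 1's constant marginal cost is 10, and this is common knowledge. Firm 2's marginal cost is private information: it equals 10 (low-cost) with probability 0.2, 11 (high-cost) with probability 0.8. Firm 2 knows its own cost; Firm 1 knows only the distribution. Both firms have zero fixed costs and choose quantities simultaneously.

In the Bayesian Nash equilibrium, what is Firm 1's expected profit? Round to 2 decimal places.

269.12

Firm 2 with cost c maximizes (44 − (1/2)(q₁+q₂) − c)·q₂, giving q₂(c) = (44 − c − (1/2)q₁).
E[c₂] = 0.2·10 + 0.8·11 = 10.8
Firm 1's FOC against E[q₂] yields q₁ = (44 − 2·10 + E[c₂])/(3/2) = (44 − 20 + 10.8)/(3/2) = 23.2.
E[P] = 44 − (1/2)·(q₁ + E[q₂]) = 21.6; Firm 1's expected profit = (E[P] − 10)·q₁ = (21.6 − 10)·23.2 = 269.12.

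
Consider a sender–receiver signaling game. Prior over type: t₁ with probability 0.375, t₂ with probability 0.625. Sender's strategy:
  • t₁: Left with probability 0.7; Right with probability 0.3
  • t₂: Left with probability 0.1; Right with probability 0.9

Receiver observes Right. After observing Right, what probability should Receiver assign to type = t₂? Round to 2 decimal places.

P(Right) = 0.375·0.3 + 0.625·0.9 = 0.675
P(t₂ | Right) = (0.625·0.9) / 0.675 = 0.5625 / 0.675 = 0.833333

0.83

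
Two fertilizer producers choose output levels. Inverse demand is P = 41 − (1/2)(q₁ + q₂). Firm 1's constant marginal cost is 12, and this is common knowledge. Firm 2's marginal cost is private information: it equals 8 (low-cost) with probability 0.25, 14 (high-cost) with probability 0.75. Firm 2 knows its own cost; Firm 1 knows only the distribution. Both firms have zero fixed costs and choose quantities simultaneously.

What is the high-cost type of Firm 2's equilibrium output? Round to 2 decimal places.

Firm 2 with cost c maximizes (41 − (1/2)(q₁+q₂) − c)·q₂, giving q₂(c) = (41 − c − (1/2)q₁).
E[c₂] = 0.25·8 + 0.75·14 = 12.5
Firm 1's FOC against E[q₂] yields q₁ = (41 − 2·12 + E[c₂])/(3/2) = (41 − 24 + 12.5)/(3/2) = 19.6667.
q₂(high-cost) = (41 − 14 − (1/2)·19.6667) = 17.1667.

17.17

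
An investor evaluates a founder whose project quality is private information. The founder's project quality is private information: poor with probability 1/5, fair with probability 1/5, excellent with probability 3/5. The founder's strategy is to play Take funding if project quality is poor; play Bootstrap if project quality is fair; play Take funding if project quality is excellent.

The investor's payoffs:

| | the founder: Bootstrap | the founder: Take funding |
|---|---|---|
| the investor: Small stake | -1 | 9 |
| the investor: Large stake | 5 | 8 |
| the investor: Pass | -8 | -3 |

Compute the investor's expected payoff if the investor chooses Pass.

-4

E[Pass] = 1/5·(-3) + 1/5·(-8) + 3/5·(-3) = (-3/5) + (-8/5) + (-9/5) = -4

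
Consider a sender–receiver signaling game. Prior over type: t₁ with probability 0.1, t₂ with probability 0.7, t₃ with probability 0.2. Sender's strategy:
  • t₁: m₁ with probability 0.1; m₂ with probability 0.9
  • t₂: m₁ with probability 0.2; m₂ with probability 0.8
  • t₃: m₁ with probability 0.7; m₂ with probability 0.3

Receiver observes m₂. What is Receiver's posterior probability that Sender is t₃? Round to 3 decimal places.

P(m₂) = 0.1·0.9 + 0.7·0.8 + 0.2·0.3 = 0.71
P(t₃ | m₂) = (0.2·0.3) / 0.71 = 0.06 / 0.71 = 0.084507

0.085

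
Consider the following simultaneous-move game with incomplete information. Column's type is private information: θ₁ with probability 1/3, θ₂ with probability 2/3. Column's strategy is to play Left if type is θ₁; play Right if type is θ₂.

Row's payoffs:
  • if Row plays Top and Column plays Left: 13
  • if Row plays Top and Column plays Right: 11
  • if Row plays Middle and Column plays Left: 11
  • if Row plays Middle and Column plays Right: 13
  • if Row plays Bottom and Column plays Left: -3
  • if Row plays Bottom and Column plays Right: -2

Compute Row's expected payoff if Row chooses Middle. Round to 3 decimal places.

12.333

Take the expectation over Column's type, weighting each type's action by its prior probability.
E[Middle] = 1/3·11 + 2/3·13 = 11/3 + 26/3 = 37/3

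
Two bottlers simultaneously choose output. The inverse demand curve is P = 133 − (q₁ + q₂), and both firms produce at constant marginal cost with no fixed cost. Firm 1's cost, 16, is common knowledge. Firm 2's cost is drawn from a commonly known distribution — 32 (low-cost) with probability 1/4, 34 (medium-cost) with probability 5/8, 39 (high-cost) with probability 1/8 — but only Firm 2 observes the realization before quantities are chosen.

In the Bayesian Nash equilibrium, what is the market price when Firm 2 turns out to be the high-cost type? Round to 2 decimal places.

Type-c best response for Firm 2: q₂(c) = (133 − c)/2 − q₁/2.
Firm 1 maximizes expected profit; its first-order condition is 133 − 2q₁ − E[q₂] − 16 = 0.
Substituting E[q₂] and solving: E[c₂] = 34.125, so q₁ = (133 − 2·16 + 34.125)/3 = 45.0417.
q₂(high-cost) = 24.4792, so P = 133 − (45.0417 + 24.4792) = 63.4792.

63.48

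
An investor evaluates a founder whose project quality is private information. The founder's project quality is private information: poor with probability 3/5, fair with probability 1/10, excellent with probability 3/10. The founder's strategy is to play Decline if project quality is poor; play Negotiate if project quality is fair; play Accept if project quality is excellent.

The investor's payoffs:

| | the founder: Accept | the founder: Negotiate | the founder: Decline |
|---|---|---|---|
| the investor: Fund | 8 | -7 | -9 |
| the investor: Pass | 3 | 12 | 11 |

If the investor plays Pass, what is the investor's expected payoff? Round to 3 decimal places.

E[Pass] = 3/5·11 + 1/10·12 + 3/10·3 = 33/5 + 6/5 + 9/10 = 87/10

8.700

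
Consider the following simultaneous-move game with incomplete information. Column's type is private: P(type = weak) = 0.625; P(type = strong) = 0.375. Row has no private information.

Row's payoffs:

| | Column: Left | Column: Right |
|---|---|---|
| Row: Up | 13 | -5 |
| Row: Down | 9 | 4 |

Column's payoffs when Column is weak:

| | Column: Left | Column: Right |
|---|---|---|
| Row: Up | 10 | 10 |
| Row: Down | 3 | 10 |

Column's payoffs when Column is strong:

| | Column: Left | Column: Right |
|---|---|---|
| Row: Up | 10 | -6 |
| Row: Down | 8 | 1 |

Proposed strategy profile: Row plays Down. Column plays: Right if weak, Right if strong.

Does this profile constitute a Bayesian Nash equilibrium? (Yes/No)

A profile is a BNE iff every type of every player is best-responding given beliefs about the other side.
Row plays Down: E[Down] = 0.625·(4) + 0.375·(4) = 4; E[Up] = -5. Best-responding. ✓
Column (type weak), facing Down: Left gives 3, Right gives 10. Proposed Right is best. ✓
Column (type strong), facing Down: Left gives 8, Right gives 1. Proposed Right is not best — profitable deviation exists. ✗

No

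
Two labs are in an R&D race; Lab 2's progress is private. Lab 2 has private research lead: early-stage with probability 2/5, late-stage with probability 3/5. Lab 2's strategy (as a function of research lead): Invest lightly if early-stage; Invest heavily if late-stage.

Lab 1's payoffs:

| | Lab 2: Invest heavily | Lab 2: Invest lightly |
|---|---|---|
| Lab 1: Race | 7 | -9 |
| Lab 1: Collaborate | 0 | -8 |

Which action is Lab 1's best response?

Race

E[Race] = 2/5·(-9) + 3/5·(7) = 3/5
E[Collaborate] = 2/5·(-8) + 3/5·(0) = -16/5
Best response: Race (3/5 is the largest).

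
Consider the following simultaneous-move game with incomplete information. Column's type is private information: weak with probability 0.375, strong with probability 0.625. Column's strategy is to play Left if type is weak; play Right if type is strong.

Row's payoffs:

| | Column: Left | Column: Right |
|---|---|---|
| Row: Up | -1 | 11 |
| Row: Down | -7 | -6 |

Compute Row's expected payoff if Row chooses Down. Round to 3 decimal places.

-6.375

Take the expectation over Column's type, weighting each type's action by its prior probability.
E[Down] = 0.375·(-7) + 0.625·(-6) = (-2.625) + (-3.75) = -6.375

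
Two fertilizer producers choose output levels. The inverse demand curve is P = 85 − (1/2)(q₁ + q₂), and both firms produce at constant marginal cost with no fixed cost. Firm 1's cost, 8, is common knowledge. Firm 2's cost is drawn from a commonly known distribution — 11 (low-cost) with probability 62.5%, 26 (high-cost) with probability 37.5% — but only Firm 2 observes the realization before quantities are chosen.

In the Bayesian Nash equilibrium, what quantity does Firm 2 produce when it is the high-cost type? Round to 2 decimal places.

Firm 2 with cost c maximizes (85 − (1/2)(q₁+q₂) − c)·q₂, giving q₂(c) = (85 − c − (1/2)q₁).
E[c₂] = 0.625·11 + 0.375·26 = 16.625
Firm 1's FOC against E[q₂] yields q₁ = (85 − 2·8 + E[c₂])/(3/2) = (85 − 16 + 16.625)/(3/2) = 57.0833.
q₂(high-cost) = (85 − 26 − (1/2)·57.0833) = 30.4583.

30.46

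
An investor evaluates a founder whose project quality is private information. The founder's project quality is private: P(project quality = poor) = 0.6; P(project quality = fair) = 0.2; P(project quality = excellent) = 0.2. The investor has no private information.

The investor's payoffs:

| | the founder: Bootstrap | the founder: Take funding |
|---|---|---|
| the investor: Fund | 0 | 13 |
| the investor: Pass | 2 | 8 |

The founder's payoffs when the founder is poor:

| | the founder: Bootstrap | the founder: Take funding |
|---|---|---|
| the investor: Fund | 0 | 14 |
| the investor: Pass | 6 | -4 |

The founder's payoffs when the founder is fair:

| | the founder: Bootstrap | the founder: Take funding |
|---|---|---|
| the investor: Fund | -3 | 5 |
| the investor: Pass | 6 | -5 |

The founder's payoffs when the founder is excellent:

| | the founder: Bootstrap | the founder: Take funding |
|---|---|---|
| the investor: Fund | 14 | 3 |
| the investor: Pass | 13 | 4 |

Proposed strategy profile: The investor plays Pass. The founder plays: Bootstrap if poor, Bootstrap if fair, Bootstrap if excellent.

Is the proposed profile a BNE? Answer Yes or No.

The investor plays Pass: E[Pass] = 0.6·(2) + 0.2·(2) + 0.2·(2) = 2; E[Fund] = 0. Best-responding. ✓
The founder (project quality poor), facing Pass: Bootstrap gives 6, Take funding gives -4. Proposed Bootstrap is best. ✓
The founder (project quality fair), facing Pass: Bootstrap gives 6, Take funding gives -5. Proposed Bootstrap is best. ✓
The founder (project quality excellent), facing Pass: Bootstrap gives 13, Take funding gives 4. Proposed Bootstrap is best. ✓

Yes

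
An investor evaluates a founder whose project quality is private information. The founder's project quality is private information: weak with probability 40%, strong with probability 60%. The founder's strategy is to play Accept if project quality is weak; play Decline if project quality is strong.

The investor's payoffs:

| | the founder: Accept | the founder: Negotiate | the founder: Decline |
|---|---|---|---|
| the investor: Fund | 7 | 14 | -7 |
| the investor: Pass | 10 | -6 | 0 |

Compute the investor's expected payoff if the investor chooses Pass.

4

Take the expectation over the founder's project quality, weighting each type's action by its prior probability.
E[Pass] = 0.4·10 + 0.6·0 = 4 + 0 = 4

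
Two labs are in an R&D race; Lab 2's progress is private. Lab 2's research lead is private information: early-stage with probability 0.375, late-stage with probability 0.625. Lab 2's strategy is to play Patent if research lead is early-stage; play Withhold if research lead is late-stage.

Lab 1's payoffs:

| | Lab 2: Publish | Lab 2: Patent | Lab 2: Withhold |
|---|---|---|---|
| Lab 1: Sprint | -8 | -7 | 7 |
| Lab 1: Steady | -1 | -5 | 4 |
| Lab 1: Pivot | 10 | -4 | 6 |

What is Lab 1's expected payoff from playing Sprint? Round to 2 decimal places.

1.75

E[Sprint] = 0.375·(-7) + 0.625·7 = (-2.625) + 4.375 = 1.75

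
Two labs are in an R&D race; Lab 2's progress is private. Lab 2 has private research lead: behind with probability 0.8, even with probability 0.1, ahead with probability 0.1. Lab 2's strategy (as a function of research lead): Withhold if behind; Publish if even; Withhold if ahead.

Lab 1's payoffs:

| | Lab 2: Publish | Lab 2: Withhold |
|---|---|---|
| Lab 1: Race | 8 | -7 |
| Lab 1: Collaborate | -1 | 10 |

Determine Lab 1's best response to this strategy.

Compute Lab 1's expected payoff for each action, taking the expectation over Lab 2's type.
E[Race] = 0.8·(-7) + 0.1·(8) + 0.1·(-7) = -5.5
E[Collaborate] = 0.8·(10) + 0.1·(-1) + 0.1·(10) = 8.9
Best response: Collaborate (8.9 is the largest).

Collaborate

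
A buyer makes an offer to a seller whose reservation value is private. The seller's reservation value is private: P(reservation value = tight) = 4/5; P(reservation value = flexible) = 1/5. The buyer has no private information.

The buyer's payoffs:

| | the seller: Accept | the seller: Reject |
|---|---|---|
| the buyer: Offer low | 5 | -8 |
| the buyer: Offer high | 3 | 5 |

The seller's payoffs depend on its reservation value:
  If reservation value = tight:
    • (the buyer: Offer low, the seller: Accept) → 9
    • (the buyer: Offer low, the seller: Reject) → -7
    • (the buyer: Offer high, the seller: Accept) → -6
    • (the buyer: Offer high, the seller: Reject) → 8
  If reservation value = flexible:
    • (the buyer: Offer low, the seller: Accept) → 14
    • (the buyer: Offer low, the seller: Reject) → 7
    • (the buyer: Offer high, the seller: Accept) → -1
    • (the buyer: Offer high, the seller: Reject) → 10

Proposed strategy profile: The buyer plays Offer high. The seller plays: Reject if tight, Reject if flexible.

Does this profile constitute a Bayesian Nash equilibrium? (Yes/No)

Yes

A profile is a BNE iff every type of every player is best-responding given beliefs about the other side.
The buyer plays Offer high: E[Offer high] = 4/5·(5) + 1/5·(5) = 5; E[Offer low] = -8. Best-responding. ✓
The seller (reservation value tight), facing Offer high: Accept gives -6, Reject gives 8. Proposed Reject is best. ✓
The seller (reservation value flexible), facing Offer high: Accept gives -1, Reject gives 10. Proposed Reject is best. ✓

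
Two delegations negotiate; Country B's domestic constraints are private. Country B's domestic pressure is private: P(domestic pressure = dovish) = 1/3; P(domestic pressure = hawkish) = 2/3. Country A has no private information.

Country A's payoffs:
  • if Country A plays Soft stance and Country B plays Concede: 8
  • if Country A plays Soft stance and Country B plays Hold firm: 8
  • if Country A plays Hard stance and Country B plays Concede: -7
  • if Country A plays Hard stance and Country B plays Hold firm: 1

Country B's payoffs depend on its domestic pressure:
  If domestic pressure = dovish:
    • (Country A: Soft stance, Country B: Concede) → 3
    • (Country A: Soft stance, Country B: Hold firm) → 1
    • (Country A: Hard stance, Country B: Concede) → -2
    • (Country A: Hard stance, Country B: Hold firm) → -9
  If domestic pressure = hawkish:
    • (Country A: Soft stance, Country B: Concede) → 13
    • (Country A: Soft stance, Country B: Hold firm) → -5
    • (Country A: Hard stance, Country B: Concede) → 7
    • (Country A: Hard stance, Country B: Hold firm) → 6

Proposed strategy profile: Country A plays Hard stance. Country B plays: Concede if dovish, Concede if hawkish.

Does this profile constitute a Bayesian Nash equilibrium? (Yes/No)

No

A profile is a BNE iff every type of every player is best-responding given beliefs about the other side.
Country A plays Hard stance: E[Hard stance] = 1/3·(-7) + 2/3·(-7) = -7; E[Soft stance] = 8. Not best-responding. ✗
Country B (domestic pressure dovish), facing Hard stance: Concede gives -2, Hold firm gives -9. Proposed Concede is best. ✓
Country B (domestic pressure hawkish), facing Hard stance: Concede gives 7, Hold firm gives 6. Proposed Concede is best. ✓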